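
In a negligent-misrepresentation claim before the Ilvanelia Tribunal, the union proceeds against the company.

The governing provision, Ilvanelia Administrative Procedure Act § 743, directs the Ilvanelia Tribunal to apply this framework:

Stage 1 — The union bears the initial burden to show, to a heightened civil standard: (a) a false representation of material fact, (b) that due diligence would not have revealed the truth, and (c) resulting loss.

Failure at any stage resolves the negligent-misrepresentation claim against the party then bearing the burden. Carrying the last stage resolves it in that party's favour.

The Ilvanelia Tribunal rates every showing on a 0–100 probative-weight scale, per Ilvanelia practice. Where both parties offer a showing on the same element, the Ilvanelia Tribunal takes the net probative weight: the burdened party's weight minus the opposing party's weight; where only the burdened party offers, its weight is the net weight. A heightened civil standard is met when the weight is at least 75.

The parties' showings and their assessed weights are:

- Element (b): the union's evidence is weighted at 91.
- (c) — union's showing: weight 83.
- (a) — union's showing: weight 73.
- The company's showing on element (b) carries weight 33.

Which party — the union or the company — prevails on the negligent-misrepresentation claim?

At Stage 1 the union must meet a heightened civil standard (weight is at least 75): on (a) the weight is 73, < 75, so (a) does not meet the standard; on (b) the weight is 91 less the opposing 33 gives net 58, < 75, so (b) does not meet the standard; on (c) the weight is 83, ≥ 75, so (c) meets the standard.
  The union does not carry Stage 1.
The analysis ends at Stage 1; the company prevails.

company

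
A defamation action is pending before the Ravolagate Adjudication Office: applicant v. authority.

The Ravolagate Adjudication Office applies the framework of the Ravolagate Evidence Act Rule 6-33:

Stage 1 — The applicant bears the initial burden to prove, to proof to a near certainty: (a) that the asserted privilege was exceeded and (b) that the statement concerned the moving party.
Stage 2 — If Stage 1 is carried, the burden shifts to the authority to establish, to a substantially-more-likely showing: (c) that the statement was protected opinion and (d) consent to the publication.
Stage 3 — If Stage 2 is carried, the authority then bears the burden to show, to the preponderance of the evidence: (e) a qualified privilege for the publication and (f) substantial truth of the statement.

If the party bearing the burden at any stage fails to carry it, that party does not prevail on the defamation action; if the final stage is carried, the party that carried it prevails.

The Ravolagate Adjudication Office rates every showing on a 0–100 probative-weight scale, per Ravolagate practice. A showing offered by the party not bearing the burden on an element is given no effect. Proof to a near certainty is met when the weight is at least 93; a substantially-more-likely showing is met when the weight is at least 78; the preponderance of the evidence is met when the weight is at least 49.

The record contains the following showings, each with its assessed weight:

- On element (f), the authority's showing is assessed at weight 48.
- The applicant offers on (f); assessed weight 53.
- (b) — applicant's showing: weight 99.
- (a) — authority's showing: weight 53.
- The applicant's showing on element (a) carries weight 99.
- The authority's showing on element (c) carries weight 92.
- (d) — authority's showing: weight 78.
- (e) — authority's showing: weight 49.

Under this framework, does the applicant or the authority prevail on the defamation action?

Stage 1 — burden on applicant; standard: proof to a near certainty (weight is at least 93).
    (a): 99 (authority's 53 disregarded) ≥ 93 [met]
    (b): 99 ≥ 93 [met]
  Stage 1 is satisfied; the onus moves to the authority.
Stage 2 — burden on authority; standard: a substantially-more-likely showing (weight is at least 78).
    (c): 92 ≥ 78 [met]
    (d): 78 ≥ 78 [met]
  Stage 2 carried; the burden remains with the authority.
Stage 3 — burden on authority; standard: the preponderance of the evidence (weight is at least 49).
    (e): 49 ≥ 49 [met]
    (f): 48 (applicant's 53 disregarded) < 49 [not met]
  Stage 3 not carried; the authority fails its burden.
The analysis ends at Stage 3; the applicant prevails.

applicant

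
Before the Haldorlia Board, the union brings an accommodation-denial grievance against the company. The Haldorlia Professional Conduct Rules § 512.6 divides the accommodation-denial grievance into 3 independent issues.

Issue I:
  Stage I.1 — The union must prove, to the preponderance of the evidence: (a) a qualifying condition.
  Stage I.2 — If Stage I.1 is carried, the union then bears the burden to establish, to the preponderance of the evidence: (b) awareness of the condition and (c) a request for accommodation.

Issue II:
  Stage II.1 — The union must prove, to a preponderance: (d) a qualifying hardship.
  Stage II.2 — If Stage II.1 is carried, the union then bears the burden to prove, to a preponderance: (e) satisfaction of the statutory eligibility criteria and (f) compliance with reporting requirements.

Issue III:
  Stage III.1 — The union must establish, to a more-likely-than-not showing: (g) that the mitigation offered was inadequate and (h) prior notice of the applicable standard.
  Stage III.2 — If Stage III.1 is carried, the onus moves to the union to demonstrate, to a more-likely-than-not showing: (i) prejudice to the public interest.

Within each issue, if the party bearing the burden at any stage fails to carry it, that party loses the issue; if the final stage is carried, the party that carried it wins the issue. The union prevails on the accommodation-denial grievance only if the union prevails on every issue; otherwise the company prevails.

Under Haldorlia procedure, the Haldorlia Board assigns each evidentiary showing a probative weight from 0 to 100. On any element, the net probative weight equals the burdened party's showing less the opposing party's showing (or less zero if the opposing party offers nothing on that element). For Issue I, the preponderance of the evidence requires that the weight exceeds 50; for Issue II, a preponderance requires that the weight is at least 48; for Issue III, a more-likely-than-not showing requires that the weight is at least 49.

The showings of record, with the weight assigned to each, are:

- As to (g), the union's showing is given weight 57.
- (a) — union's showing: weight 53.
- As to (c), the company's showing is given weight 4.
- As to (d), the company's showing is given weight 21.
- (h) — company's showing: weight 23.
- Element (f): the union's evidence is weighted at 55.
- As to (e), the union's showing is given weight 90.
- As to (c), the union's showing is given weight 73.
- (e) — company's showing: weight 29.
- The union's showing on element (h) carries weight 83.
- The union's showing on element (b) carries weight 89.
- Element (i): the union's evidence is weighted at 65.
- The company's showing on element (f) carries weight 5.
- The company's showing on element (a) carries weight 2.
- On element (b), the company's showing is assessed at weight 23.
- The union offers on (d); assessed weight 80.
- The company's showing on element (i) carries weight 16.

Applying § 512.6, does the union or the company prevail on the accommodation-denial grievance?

— Issue I —
At Stage I.1 the union must meet the preponderance of the evidence (weight exceeds 50): on (a) the weight is 53 less the opposing 2 gives net 51, > 50, so (a) meets the standard.
  Stage I.1 carried; the burden remains with the union.
At Stage I.2 the union must meet the preponderance of the evidence (weight exceeds 50): on (b) the weight is 89 less the opposing 23 gives net 66, which does exceed 50, so (b) meets the standard; on (c) the weight is 73 less the opposing 4 gives net 69, > 50, so (c) meets the standard.
  The union carries the last stage.
With every stage satisfied, the union prevails on this issue.
— Issue II —
Stage II.1 (union, a preponderance, weight is at least 48): (d) net 80−21=59 ≥ 48 — meets.
  Stage II.1 carried; the burden remains with the union.
Stage II.2 (union, a preponderance, weight is at least 48): (e) net 90−29=61 ≥ 48 — meets; (f) net 55−5=50 ≥ 48 — meets.
  All elements met at the final stage.
With every stage satisfied, the union prevails on this issue.
— Issue III —
At Stage III.1 the union must meet a more-likely-than-not showing (weight is at least 49): on (g) the weight is 57, ≥ 49, so (g) meets the standard; on (h) the weight is 83 less the opposing 23 gives net 60, ≥ 49, so (h) meets the standard.
  Stage III.1 is satisfied; the union continues to bear the burden.
At Stage III.2 the union must meet a more-likely-than-not showing (weight is at least 49): on (i) the weight is 65 less the opposing 16 gives net 49, ≥ 49, so (i) meets the standard.
  Stage III.2 carried; the final stage is satisfied.
Every stage carried; the union prevails on this issue.
Per-issue: Issue I → union; Issue II → union; Issue III → union. The union must prevail on every issue; overall, the union prevails.

union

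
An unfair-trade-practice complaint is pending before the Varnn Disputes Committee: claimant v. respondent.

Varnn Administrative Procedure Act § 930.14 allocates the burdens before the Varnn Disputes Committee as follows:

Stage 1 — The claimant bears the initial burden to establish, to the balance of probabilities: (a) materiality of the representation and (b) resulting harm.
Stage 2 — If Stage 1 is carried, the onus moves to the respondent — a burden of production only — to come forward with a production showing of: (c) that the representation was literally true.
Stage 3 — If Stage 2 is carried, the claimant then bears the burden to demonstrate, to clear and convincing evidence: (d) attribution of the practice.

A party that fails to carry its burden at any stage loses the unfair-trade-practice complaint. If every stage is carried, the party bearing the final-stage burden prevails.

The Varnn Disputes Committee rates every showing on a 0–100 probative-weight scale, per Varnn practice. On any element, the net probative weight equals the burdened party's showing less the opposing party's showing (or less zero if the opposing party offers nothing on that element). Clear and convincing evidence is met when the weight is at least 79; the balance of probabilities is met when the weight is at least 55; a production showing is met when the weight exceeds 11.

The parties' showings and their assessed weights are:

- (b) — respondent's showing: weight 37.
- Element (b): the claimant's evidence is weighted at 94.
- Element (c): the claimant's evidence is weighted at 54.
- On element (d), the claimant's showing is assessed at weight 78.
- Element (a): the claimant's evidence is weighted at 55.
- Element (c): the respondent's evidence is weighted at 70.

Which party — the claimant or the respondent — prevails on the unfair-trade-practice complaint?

respondent

Stage 1 — burden on claimant; standard: the balance of probabilities (weight is at least 55).
    (a): 55 ≥ 55 [met]
    (b): 94 − 37 = 57 ≥ 55 [met]
  All elements met. The burden passes to the respondent.
Stage 2 — burden on respondent; standard: a production showing (weight exceeds 11).
    (c): 70 − 54 = 16 > 11 [met]
  The respondent carries Stage 2; the claimant now bears the burden.
Stage 3 — burden on claimant; standard: clear and convincing evidence (weight is at least 79).
    (d): 78 < 79 [not met]
  Stage 3 not carried; the claimant fails its burden.
The respondent prevails.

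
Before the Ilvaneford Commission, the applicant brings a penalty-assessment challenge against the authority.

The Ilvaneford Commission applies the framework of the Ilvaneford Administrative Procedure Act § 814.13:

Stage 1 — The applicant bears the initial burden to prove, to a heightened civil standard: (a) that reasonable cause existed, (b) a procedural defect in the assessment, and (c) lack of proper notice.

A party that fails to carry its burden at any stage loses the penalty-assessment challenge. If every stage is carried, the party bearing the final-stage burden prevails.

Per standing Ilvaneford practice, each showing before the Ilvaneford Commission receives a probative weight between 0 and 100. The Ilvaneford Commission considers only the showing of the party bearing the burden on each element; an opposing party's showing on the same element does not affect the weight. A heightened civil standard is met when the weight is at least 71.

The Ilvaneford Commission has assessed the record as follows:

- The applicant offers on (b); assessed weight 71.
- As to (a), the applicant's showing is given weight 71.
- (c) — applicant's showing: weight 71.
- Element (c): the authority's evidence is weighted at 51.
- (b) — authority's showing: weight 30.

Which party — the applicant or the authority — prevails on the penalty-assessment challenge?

applicant

At Stage 1 the applicant must meet a heightened civil standard (weight is at least 71): on (a) the weight is 71, ≥ 71, so (a) meets the standard; on (b) the weight is 71 (the authority's 30 is given no effect), ≥ 71, so (b) meets the standard; on (c) the weight is 71 (the authority's 51 is given no effect), which does reach 71, so (c) meets the standard.
  The applicant carries the last stage.
All stages carried — the applicant prevails.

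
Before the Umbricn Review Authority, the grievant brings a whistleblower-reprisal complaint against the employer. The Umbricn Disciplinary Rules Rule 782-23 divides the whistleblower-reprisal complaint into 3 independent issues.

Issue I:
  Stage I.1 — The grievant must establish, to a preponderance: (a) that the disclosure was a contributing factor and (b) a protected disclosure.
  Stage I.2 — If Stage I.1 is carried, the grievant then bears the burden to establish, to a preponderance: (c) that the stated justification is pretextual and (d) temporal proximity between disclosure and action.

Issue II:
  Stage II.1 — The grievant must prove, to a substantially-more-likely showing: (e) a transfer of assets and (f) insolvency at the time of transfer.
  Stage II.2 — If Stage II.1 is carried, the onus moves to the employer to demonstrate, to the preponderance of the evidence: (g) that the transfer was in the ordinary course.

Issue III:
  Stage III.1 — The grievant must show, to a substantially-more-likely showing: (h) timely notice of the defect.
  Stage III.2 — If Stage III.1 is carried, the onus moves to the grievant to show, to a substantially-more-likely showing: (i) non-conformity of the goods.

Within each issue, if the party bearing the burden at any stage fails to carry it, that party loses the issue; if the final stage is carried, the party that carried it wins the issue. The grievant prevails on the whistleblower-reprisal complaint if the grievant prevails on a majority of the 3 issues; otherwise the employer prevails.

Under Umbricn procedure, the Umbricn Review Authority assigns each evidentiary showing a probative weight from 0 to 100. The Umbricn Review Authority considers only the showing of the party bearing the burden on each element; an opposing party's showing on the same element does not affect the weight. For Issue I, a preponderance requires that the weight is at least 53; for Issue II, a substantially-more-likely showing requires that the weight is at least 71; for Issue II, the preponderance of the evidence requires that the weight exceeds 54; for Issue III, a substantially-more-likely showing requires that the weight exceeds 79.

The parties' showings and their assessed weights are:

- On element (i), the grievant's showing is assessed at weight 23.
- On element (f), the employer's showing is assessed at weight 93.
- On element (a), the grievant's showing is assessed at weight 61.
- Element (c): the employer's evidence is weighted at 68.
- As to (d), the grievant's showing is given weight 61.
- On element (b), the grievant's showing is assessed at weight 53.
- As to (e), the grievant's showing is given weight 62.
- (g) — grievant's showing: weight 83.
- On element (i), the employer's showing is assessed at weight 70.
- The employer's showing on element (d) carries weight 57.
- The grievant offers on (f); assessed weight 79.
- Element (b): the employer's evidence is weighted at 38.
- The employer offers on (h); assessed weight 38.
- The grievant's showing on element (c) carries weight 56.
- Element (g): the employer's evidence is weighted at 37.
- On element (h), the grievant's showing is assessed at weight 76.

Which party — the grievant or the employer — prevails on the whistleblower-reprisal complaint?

employer

— Issue I —
Stage I.1 — burden on grievant; standard: a preponderance (weight is at least 53).
    (a): 61 ≥ 53 [met]
    (b): 53 (employer's 38 disregarded) ≥ 53 [met]
  Stage I.1 carried; the burden remains with the grievant.
Stage I.2 — burden on grievant; standard: a preponderance (weight is at least 53).
    (c): 56 (employer's 68 disregarded) ≥ 53 [met]
    (d): 61 (employer's 57 disregarded) ≥ 53 [met]
  The grievant carries the last stage.
Every stage carried; the grievant prevails on this issue.
— Issue II —
Stage II.1 — burden on grievant; standard: a substantially-more-likely showing (weight is at least 71).
    (e): 62 < 71 [not met]
    (f): 79 (employer's 93 disregarded) ≥ 71 [met]
  The grievant does not carry Stage II.1.
The analysis ends at Stage II.1; the employer prevails on this issue.
— Issue III —
Stage III.1 — burden on grievant; standard: a substantially-more-likely showing (weight exceeds 79).
    (h): 76 (employer's 38 disregarded) ≤ 79 [not met]
  The grievant does not carry Stage III.1.
So the employer prevails on this issue.
Per-issue: Issue I → grievant; Issue II → employer; Issue III → employer. The grievant must prevail on a majority of issues; overall, the employer prevails.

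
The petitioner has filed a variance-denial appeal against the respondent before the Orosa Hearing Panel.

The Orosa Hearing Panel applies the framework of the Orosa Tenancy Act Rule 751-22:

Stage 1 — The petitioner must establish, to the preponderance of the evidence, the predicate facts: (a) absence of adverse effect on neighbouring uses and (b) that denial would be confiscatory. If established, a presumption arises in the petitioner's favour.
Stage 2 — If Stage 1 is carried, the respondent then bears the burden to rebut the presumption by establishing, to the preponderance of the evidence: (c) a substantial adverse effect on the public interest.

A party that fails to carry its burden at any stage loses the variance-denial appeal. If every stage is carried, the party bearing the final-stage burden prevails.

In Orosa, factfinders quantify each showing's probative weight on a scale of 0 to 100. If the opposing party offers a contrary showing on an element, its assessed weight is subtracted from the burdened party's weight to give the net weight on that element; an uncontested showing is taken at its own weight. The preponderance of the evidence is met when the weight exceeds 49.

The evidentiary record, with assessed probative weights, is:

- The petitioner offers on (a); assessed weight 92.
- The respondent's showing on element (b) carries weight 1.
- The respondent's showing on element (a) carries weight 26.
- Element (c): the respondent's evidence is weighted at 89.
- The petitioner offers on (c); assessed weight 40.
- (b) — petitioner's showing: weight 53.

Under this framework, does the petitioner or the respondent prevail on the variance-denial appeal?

Stage 1 — burden on petitioner; standard: the preponderance of the evidence (weight exceeds 49).
    (a): 92 − 26 = 66 > 49 [met]
    (b): 53 − 1 = 52 > 49 [met]
  The petitioner carries Stage 1; the respondent now bears the burden.
Stage 2 — burden on respondent; standard: the preponderance of the evidence (weight exceeds 49).
    (c): 89 − 40 = 49 ≤ 49 [not met]
  Stage 2 not carried; the respondent fails its burden.
So the petitioner prevails.

petitioner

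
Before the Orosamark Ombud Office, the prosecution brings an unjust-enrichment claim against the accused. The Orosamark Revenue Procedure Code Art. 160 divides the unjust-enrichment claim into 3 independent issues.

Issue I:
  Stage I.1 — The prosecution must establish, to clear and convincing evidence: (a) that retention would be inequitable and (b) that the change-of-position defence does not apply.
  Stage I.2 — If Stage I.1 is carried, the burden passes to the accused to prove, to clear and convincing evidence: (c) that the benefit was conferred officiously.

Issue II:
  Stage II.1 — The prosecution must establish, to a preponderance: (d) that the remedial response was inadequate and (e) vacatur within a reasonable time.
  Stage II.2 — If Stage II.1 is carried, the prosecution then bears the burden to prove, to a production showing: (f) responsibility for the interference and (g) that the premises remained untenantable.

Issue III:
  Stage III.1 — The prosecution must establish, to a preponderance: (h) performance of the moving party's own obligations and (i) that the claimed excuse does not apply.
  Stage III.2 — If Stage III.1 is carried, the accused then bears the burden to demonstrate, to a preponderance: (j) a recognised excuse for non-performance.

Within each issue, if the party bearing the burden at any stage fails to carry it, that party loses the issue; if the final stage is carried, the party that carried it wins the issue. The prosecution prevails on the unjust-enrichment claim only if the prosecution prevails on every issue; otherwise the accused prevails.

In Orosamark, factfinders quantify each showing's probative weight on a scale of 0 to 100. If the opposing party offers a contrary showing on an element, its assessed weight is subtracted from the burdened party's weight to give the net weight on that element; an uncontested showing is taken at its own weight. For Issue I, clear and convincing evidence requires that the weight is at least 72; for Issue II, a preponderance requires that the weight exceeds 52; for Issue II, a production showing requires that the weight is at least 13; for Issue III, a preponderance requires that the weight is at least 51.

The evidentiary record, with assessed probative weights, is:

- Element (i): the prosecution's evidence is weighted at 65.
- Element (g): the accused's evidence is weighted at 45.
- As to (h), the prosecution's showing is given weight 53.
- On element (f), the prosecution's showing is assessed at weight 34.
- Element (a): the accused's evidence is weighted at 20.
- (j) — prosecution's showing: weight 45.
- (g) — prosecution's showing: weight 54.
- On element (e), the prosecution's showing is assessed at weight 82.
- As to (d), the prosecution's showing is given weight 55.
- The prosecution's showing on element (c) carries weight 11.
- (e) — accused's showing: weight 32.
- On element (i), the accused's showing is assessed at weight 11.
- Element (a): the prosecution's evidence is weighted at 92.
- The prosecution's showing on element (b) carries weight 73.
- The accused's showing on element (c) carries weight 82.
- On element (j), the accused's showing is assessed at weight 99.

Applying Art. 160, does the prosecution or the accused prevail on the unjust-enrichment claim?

accused

— Issue I —
Stage I.1 — burden on prosecution; standard: clear and convincing evidence (weight is at least 72).
    (a): 92 − 20 = 72 ≥ 72 [met]
    (b): 73 ≥ 72 [met]
  The prosecution carries Stage I.1; the accused now bears the burden.
Stage I.2 — burden on accused; standard: clear and convincing evidence (weight is at least 72).
    (c): 82 − 11 = 71 < 72 [not met]
  Not every element is met, so the accused fails to carry Stage I.2.
The prosecution prevails on this issue.
— Issue II —
At Stage II.1 the prosecution must meet a preponderance (weight exceeds 52): on (d) the weight is 55, > 52, so (d) meets the standard; on (e) the weight is 82 less the opposing 32 gives net 50, ≤ 52, so (e) does not meet the standard.
  Not every element is met, so the prosecution fails to carry Stage II.1.
The accused prevails on this issue.
— Issue III —
Stage III.1 — burden on prosecution; standard: a preponderance (weight is at least 51).
    (h): 53 ≥ 51 [met]
    (i): 65 − 11 = 54 ≥ 51 [met]
  All elements met. The burden passes to the accused.
Stage III.2 — burden on accused; standard: a preponderance (weight is at least 51).
    (j): 99 − 45 = 54 ≥ 51 [met]
  All elements met at the final stage.
With every stage satisfied, the accused prevails on this issue.
Per-issue: Issue I → prosecution; Issue II → accused; Issue III → accused. The prosecution must prevail on every issue; overall, the accused prevails.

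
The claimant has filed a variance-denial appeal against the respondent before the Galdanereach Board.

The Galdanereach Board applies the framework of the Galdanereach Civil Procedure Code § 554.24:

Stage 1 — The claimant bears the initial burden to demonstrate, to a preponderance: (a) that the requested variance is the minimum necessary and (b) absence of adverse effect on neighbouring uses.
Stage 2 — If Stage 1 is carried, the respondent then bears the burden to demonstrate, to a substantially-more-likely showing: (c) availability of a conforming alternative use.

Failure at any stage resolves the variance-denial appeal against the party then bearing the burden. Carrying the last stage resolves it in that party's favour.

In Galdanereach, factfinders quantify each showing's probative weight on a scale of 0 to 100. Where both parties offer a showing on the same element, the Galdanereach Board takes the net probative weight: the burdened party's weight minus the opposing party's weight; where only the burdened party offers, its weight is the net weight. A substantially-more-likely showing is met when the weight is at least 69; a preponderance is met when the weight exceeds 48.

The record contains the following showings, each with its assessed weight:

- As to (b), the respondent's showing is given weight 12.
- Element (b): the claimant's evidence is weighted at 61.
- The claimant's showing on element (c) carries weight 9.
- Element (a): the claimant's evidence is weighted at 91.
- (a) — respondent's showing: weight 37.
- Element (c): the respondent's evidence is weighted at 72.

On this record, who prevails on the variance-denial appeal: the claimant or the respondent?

Stage 1 — burden on claimant; standard: a preponderance (weight exceeds 48).
    (a): 91 − 37 = 54 > 48 [met]
    (b): 61 − 12 = 49 > 48 [met]
  All elements met. The burden passes to the respondent.
Stage 2 — burden on respondent; standard: a substantially-more-likely showing (weight is at least 69).
    (c): 72 − 9 = 63 < 69 [not met]
  The respondent does not carry Stage 2.
The claimant prevails.

claimant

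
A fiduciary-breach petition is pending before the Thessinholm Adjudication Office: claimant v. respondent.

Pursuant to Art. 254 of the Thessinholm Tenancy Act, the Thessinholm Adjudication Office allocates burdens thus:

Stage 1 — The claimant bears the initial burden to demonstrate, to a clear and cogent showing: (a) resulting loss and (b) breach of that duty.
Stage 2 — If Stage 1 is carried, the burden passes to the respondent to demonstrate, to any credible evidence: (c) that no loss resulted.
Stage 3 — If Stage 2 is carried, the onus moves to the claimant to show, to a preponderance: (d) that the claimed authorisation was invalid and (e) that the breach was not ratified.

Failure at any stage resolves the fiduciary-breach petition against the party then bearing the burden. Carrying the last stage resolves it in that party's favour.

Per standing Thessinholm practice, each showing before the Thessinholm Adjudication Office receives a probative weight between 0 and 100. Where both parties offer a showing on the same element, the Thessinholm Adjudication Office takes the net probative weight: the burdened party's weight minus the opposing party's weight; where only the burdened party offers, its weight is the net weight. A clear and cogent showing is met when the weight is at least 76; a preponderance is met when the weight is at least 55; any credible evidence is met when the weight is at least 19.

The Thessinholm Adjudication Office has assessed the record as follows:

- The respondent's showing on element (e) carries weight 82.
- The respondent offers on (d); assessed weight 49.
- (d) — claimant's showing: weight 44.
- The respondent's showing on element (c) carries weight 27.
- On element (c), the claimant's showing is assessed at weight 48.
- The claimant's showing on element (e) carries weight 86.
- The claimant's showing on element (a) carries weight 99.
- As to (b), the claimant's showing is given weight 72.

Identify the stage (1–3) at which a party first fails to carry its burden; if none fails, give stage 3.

Stage 1 — burden on claimant; standard: a clear and cogent showing (weight is at least 76).
    (a): 99 ≥ 76 [met]
    (b): 72 < 76 [not met]
  Stage 1 not carried; the claimant fails its burden.
The respondent prevails.

stage 1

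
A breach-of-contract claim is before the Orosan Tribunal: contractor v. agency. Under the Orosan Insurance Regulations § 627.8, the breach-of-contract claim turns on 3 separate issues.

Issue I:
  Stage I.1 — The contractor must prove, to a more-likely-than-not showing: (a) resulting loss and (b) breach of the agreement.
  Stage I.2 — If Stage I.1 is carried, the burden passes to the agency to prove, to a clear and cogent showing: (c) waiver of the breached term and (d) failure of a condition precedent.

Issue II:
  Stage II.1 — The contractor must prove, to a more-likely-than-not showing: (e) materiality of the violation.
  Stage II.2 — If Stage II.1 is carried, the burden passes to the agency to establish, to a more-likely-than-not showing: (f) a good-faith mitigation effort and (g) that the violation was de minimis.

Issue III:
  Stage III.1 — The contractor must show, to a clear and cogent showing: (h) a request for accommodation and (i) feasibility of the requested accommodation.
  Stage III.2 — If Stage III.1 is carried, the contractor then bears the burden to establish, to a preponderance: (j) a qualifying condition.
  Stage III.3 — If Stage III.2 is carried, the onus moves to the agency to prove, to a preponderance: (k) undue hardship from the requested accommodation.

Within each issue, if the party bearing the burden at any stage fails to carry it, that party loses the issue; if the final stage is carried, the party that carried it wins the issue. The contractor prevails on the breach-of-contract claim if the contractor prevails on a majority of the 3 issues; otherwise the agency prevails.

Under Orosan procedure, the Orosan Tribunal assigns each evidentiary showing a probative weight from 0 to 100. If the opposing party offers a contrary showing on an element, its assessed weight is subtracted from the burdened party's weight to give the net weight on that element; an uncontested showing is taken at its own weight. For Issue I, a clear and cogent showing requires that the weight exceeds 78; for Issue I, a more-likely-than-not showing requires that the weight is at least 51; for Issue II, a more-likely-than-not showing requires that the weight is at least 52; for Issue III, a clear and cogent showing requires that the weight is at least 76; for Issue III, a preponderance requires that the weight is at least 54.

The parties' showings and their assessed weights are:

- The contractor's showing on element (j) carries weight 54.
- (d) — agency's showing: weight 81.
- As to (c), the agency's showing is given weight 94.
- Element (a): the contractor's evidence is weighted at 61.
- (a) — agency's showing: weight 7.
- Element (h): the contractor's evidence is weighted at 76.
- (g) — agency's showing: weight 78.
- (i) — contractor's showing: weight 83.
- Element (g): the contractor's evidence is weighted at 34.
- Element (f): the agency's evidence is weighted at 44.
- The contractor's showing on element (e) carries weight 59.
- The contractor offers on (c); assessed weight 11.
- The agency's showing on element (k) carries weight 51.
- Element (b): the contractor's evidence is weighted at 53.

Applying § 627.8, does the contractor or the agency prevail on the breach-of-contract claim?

contractor

— Issue I —
Stage I.1 (contractor, a more-likely-than-not showing, weight is at least 51): (a) net 61−7=54 ≥ 51 — meets; (b) 53 ≥ 51 — meets.
  The contractor carries Stage I.1; the agency now bears the burden.
Stage I.2 (agency, a clear and cogent showing, weight exceeds 78): (c) net 94−11=83 > 78 — meets; (d) 81 > 78 — meets.
  The agency carries the last stage.
With every stage satisfied, the agency prevails on this issue.
— Issue II —
Stage II.1 — burden on contractor; standard: a more-likely-than-not showing (weight is at least 52).
    (e): 59 ≥ 52 [met]
  Stage II.1 is satisfied; the onus moves to the agency.
Stage II.2 — burden on agency; standard: a more-likely-than-not showing (weight is at least 52).
    (f): 44 < 52 [not met]
    (g): 78 − 34 = 44 < 52 [not met]
  Not every element is met, so the agency fails to carry Stage II.2.
The contractor prevails on this issue.
— Issue III —
Stage III.1 — burden on contractor; standard: a clear and cogent showing (weight is at least 76).
    (h): 76 ≥ 76 [met]
    (i): 83 ≥ 76 [met]
  Stage III.1 is satisfied; the contractor continues to bear the burden.
Stage III.2 — burden on contractor; standard: a preponderance (weight is at least 54).
    (j): 54 ≥ 54 [met]
  The contractor carries Stage III.2; the agency now bears the burden.
Stage III.3 — burden on agency; standard: a preponderance (weight is at least 54).
    (k): 51 < 54 [not met]
  The agency does not carry Stage III.3.
The analysis ends at Stage III.3; the contractor prevails on this issue.
Per-issue: Issue I → agency; Issue II → contractor; Issue III → contractor. The contractor must prevail on a majority of issues; overall, the contractor prevails.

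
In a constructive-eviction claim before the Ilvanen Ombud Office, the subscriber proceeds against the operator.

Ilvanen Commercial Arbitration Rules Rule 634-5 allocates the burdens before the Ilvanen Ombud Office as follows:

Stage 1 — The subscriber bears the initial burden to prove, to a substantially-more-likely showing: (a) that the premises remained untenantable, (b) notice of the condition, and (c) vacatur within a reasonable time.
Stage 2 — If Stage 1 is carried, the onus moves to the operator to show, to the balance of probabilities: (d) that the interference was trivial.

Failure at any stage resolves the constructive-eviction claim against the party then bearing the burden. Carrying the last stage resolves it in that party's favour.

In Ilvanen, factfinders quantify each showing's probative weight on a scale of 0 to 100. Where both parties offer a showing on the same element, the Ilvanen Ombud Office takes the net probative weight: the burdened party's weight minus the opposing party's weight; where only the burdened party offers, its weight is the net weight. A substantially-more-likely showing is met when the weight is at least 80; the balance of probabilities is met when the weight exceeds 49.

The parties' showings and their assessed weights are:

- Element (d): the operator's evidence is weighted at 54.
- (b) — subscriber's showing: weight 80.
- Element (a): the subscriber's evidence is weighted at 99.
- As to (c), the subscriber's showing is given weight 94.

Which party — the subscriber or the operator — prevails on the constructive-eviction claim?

operator

At Stage 1 the subscriber must meet a substantially-more-likely showing (weight is at least 80): on (a) the weight is 99, which does reach 80, so (a) meets the standard; on (b) the weight is 80, which does reach 80, so (b) meets the standard; on (c) the weight is 94, which does reach 80, so (c) meets the standard.
  Stage 1 is satisfied; the onus moves to the operator.
At Stage 2 the operator must meet the balance of probabilities (weight exceeds 49): on (d) the weight is 54, which does exceed 49, so (d) meets the standard.
  The operator carries the last stage.
All stages carried — the operator prevails.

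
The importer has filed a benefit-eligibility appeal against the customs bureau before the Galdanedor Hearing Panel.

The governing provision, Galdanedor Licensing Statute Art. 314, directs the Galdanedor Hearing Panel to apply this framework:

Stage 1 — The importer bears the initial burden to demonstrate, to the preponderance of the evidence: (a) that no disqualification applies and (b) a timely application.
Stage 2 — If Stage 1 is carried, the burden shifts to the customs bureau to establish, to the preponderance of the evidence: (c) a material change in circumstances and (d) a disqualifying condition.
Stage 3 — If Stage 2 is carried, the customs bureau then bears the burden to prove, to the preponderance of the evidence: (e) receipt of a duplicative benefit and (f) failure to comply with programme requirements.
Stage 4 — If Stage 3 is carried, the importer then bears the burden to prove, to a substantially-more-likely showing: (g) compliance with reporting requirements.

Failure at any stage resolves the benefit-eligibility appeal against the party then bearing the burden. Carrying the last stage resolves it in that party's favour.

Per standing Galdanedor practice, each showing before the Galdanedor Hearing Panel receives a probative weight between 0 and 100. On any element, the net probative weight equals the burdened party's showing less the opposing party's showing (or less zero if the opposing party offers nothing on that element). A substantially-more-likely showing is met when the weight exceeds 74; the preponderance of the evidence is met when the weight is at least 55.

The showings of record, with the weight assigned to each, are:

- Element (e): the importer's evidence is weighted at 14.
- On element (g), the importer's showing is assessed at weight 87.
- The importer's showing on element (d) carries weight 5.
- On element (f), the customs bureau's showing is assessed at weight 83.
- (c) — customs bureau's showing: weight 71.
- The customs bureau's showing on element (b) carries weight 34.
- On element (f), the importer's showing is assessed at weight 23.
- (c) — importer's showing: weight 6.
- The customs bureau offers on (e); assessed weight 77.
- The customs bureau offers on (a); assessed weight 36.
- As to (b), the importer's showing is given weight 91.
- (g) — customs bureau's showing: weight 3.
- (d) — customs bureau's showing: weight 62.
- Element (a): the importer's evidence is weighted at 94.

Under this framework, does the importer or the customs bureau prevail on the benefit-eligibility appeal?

importer

At Stage 1 the importer must meet the preponderance of the evidence (weight is at least 55): on (a) the weight is 94 less the opposing 36 gives net 58, which does reach 55, so (a) meets the standard; on (b) the weight is 91 less the opposing 34 gives net 57, which does reach 55, so (b) meets the standard.
  Stage 1 is satisfied; the onus moves to the customs bureau.
At Stage 2 the customs bureau must meet the preponderance of the evidence (weight is at least 55): on (c) the weight is 71 less the opposing 6 gives net 65, which does reach 55, so (c) meets the standard; on (d) the weight is 62 less the opposing 5 gives net 57, ≥ 55, so (d) meets the standard.
  Stage 2 carried; the burden remains with the customs bureau.
At Stage 3 the customs bureau must meet the preponderance of the evidence (weight is at least 55): on (e) the weight is 77 less the opposing 14 gives net 63, ≥ 55, so (e) meets the standard; on (f) the weight is 83 less the opposing 23 gives net 60, ≥ 55, so (f) meets the standard.
  All elements met. The burden passes to the importer.
At Stage 4 the importer must meet a substantially-more-likely showing (weight exceeds 74): on (g) the weight is 87 less the opposing 3 gives net 84, which does exceed 74, so (g) meets the standard.
  The importer carries the last stage.
With every stage satisfied, the importer prevails.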